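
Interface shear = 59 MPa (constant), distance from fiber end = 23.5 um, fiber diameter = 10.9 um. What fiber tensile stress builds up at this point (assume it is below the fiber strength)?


Force balance: sigma_f * (pi*d^2/4) = tau * (pi*d) * x  ->  sigma_f = 4 * tau * x / d
sigma_f = 4 * 59 * 23.5 / 10.9 = 508.8 MPa

508.8 MPa


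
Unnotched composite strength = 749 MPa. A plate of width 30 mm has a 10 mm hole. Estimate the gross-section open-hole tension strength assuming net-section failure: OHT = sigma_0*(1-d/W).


OHT = sigma_0*(1-d/W) = 749*(1-10/30) = 499.3 MPa

499.3 MPa


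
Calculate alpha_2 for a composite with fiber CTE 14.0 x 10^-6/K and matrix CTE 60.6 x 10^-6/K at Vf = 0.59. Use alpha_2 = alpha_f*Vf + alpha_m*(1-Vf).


alpha_2 = alpha_f*Vf + alpha_m*(1-Vf) = 14.0*0.59 + 60.6*0.41 = 33.1 x 10^-6/K

33.1 x 10^-6/K


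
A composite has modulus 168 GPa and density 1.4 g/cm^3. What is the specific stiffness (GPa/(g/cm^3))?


Specific stiffness = E/rho = 168/1.4 = 120.0 GPa/(g/cm^3)

120.0 GPa/(g/cm^3)


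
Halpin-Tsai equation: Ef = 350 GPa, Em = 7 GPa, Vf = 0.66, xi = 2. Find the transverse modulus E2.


eta = (Ef/Em - 1)/(Ef/Em + xi) = (50.0 - 1)/(50.0 + 2) = 0.9423
E2 = Em*(1+xi*eta*Vf)/(1-eta*Vf) = 41.54 GPa

41.54 GPa


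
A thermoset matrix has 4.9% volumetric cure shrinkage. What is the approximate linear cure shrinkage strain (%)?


Linear shrinkage ≈ vol_shrink/3 = 4.9/3 = 1.633%

1.633%


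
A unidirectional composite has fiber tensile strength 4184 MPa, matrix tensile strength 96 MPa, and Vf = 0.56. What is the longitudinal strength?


sigma_1 = sigma_f*Vf + sigma_m*(1-Vf) = 4184*0.56 + 96*0.44 = 2385.3 MPa

2385.3 MPa


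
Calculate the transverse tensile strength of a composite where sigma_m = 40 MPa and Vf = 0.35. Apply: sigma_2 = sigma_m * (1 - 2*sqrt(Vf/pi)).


factor = 1 - 2*sqrt(0.35/pi) = 0.3324
sigma_2 = 40 * 0.3324 = 13.3 MPa

13.3 MPa


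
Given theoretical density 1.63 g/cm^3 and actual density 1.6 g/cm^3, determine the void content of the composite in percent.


Void% = (rho_theo - rho_actual)/rho_theo * 100 = (1.63 - 1.6)/1.63 * 100 = 1.84%

1.84%


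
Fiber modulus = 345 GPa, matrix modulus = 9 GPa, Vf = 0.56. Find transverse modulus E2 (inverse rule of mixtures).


1/E2 = Vf/Ef + (1-Vf)/Em = 0.56/345 + 0.44/9
E2 = 19.8 GPa

19.8 GPa


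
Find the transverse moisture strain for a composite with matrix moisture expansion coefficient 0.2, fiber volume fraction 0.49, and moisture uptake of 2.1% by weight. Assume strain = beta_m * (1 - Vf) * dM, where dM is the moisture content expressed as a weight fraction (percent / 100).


dM = 2.1/100 = 0.021
strain = beta_m * (1-Vf) * dM = 0.2 * 0.51 * 0.021 = 0.002142

0.002142


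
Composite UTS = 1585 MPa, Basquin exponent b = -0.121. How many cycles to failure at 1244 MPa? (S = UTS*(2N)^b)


N = 0.5 * (S/UTS)^(1/b) = 0.5 * (1244/1585)^(1/-0.121) = 3.7022 cycles

3.7022 cycles


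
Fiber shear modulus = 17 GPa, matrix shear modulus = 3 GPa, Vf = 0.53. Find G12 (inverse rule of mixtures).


1/G12 = Vf/Gf + (1-Vf)/Gm = 0.53/17 + 0.47/3
G12 = 5.32 GPa

5.32 GPa


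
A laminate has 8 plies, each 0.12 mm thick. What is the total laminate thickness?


h = n * t_ply = 8 * 0.12 = 0.96 mm

0.96 mm


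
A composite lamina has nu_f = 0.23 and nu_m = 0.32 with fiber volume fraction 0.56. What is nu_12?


nu_12 = nu_f*Vf + nu_m*(1-Vf) = 0.23*0.56 + 0.32*0.44 = 0.2696

0.2696


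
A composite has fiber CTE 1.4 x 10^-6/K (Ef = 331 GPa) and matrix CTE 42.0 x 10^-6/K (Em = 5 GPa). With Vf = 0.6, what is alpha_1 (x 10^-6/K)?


E1 = Ef*Vf + Em*(1-Vf) = 200.6
alpha_1 = (alpha_f*Ef*Vf + alpha_m*Em*(1-Vf))/E1 = 1.8 x 10^-6/K

1.8 x 10^-6/K


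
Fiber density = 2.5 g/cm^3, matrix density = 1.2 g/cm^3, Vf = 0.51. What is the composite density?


rho_c = rho_f*Vf + rho_m*(1-Vf) = 2.5*0.51 + 1.2*0.49 = 1.863 g/cm^3

1.863 g/cm^3


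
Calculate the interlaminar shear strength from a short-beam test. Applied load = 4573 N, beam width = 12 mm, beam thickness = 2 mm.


ILSS = 3F/(4bh) = 3*4573/(4*12*2) = 142.91 MPa

142.91 MPa


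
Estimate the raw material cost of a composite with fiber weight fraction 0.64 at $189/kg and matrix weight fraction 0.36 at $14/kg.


Cost = cost_f*Wf + cost_m*Wm = 189*0.64 + 14*0.36 = $126.0/kg

$126.0/kg


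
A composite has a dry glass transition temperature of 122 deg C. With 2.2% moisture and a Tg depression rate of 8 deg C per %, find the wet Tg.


Tg_wet = Tg_dry - k*moisture = 122 - 8*2.2 = 104.4 deg C

104.4 deg C


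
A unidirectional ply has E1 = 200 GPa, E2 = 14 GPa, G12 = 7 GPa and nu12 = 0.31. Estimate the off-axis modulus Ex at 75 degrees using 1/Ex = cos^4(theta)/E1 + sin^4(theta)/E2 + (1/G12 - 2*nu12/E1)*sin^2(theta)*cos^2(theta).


cos^4(75) = 0.004487, sin^4(75) = 0.870513, sin^2(75)*cos^2(75) = 0.0625
1/G12 - 2*nu12/E1 = 1/7 - 2*0.31/200 = 0.139757 GPa^-1
1/Ex = 0.004487/200 + 0.870513/14 + 0.139757*0.0625 = 0.0709367 GPa^-1
Ex = 14.1 GPa

14.1 GPa


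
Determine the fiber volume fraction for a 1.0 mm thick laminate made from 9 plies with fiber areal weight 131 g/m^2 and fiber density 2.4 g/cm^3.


Vf = n * FAW / (rho_f * h * 1000) = 9 * 131 / (2.4 * 1.0 * 1000) = 0.4913

0.4913


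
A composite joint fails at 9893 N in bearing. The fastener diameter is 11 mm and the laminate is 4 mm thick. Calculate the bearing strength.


sigma_br = F/(d*h) = 9893/(11*4) = 224.8 MPa

224.8 MPa


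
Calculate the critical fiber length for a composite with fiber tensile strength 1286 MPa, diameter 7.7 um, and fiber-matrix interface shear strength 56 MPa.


Lc = sigma_f * d / (2 * tau_i) = 1286 * 7.7 / (2 * 56) = 88.4 um

88.4 um


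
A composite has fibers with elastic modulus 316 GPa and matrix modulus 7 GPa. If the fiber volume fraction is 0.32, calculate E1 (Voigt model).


E1 = Ef*Vf + Em*(1-Vf) = 316*0.32 + 7*0.68 = 105.88 GPa

105.88 GPa


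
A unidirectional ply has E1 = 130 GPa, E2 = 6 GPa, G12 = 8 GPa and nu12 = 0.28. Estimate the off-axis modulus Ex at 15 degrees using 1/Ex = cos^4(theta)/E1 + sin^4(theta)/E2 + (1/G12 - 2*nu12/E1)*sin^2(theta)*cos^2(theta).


cos^4(15) = 0.870513, sin^4(15) = 0.004487, sin^2(15)*cos^2(15) = 0.0625
1/G12 - 2*nu12/E1 = 1/8 - 2*0.28/130 = 0.120692 GPa^-1
1/Ex = 0.870513/130 + 0.004487/6 + 0.120692*0.0625 = 0.0149874 GPa^-1
Ex = 66.72 GPa

66.72 GPa


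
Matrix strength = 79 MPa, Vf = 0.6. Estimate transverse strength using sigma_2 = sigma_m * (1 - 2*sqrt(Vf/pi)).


factor = 1 - 2*sqrt(0.6/pi) = 0.126
sigma_2 = 79 * 0.126 = 9.95 MPa

9.95 MPa


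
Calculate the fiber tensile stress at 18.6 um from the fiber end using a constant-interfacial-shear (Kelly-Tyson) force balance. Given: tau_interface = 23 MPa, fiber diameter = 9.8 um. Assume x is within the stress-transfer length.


Force balance: sigma_f * (pi*d^2/4) = tau * (pi*d) * x  ->  sigma_f = 4 * tau * x / d
sigma_f = 4 * 23 * 18.6 / 9.8 = 174.6 MPa

174.6 MPa


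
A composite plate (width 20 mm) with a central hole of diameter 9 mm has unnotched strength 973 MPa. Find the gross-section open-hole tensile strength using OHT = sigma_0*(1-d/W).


OHT = sigma_0*(1-d/W) = 973*(1-9/20) = 535.2 MPa

535.2 MPa


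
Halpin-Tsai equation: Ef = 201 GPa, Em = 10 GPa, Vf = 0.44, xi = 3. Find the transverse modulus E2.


eta = (Ef/Em - 1)/(Ef/Em + xi) = (20.1 - 1)/(20.1 + 3) = 0.8268
E2 = Em*(1+xi*eta*Vf)/(1-eta*Vf) = 32.87 GPa

32.87 GPa


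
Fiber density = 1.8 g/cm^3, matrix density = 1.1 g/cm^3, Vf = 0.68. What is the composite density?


rho_c = rho_f*Vf + rho_m*(1-Vf) = 1.8*0.68 + 1.1*0.32 = 1.576 g/cm^3

1.576 g/cm^3


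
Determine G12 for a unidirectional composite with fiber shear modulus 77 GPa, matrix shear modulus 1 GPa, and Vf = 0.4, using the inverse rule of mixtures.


1/G12 = Vf/Gf + (1-Vf)/Gm = 0.4/77 + 0.6/1
G12 = 1.65 GPa

1.65 GPa


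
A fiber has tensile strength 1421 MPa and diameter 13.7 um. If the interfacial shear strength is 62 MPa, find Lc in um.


Lc = sigma_f * d / (2 * tau_i) = 1421 * 13.7 / (2 * 62) = 157.0 um

157.0 um


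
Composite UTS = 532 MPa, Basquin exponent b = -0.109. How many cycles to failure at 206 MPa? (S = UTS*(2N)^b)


N = 0.5 * (S/UTS)^(1/b) = 0.5 * (206/532)^(1/-0.109) = 3014.3520 cycles

3014.3520 cycles


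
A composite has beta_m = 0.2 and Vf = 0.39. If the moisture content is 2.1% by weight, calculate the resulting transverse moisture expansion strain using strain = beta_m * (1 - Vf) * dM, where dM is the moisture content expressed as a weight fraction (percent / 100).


dM = 2.1/100 = 0.021
strain = beta_m * (1-Vf) * dM = 0.2 * 0.61 * 0.021 = 0.002562

0.002562


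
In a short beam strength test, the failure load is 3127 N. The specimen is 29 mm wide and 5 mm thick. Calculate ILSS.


ILSS = 3F/(4bh) = 3*3127/(4*29*5) = 16.17 MPa

16.17 MPa


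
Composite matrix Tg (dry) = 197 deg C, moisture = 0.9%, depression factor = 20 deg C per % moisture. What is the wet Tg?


Tg_wet = Tg_dry - k*moisture = 197 - 20*0.9 = 179.0 deg C

179.0 deg C


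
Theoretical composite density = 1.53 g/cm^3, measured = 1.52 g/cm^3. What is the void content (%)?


Void% = (rho_theo - rho_actual)/rho_theo * 100 = (1.53 - 1.52)/1.53 * 100 = 0.65%

0.65%


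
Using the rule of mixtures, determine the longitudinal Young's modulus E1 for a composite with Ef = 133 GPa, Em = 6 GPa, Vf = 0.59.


E1 = Ef*Vf + Em*(1-Vf) = 133*0.59 + 6*0.41 = 80.93 GPa

80.93 GPa


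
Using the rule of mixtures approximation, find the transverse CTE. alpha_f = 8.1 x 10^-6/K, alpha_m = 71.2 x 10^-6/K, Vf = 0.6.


alpha_2 = alpha_f*Vf + alpha_m*(1-Vf) = 8.1*0.6 + 71.2*0.4 = 33.3 x 10^-6/K

33.3 x 10^-6/K


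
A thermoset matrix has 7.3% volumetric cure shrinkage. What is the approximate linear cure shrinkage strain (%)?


Linear shrinkage ≈ vol_shrink/3 = 7.3/3 = 2.433%

2.433%


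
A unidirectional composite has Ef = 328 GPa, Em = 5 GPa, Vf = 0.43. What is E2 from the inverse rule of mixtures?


1/E2 = Vf/Ef + (1-Vf)/Em = 0.43/328 + 0.57/5
E2 = 8.67 GPa

8.67 GPa


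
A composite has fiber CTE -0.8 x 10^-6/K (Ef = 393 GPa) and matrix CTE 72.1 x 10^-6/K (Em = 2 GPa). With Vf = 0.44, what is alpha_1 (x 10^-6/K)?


E1 = Ef*Vf + Em*(1-Vf) = 174.04
alpha_1 = (alpha_f*Ef*Vf + alpha_m*Em*(1-Vf))/E1 = -0.33 x 10^-6/K

-0.33 x 10^-6/K


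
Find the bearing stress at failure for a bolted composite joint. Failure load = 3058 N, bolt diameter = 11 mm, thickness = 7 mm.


sigma_br = F/(d*h) = 3058/(11*7) = 39.7 MPa

39.7 MPa


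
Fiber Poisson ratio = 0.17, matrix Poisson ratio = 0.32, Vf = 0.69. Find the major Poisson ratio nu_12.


nu_12 = nu_f*Vf + nu_m*(1-Vf) = 0.17*0.69 + 0.32*0.31 = 0.2165

0.2165


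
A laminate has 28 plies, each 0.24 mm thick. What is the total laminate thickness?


h = n * t_ply = 28 * 0.24 = 6.72 mm

6.72 mm


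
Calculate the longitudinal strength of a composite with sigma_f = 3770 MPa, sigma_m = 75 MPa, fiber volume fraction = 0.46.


sigma_1 = sigma_f*Vf + sigma_m*(1-Vf) = 3770*0.46 + 75*0.54 = 1774.7 MPa

1774.7 MPa


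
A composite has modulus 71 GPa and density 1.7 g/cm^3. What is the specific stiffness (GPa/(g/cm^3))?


Specific stiffness = E/rho = 71/1.7 = 41.8 GPa/(g/cm^3)

41.8 GPa/(g/cm^3)


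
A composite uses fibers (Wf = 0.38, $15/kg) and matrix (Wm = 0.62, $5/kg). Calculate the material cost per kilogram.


Cost = cost_f*Wf + cost_m*Wm = 15*0.38 + 5*0.62 = $8.8/kg

$8.8/kg


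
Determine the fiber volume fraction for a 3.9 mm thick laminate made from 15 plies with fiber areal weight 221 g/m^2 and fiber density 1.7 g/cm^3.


Vf = n * FAW / (rho_f * h * 1000) = 15 * 221 / (1.7 * 3.9 * 1000) = 0.5

0.5


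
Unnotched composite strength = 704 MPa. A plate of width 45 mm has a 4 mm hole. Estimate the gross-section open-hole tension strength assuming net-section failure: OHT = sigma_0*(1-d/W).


OHT = sigma_0*(1-d/W) = 704*(1-4/45) = 641.4 MPa

641.4 MPa


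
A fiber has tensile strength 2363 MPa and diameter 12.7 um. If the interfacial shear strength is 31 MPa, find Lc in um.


Lc = sigma_f * d / (2 * tau_i) = 2363 * 12.7 / (2 * 31) = 484.0 um

484.0 um


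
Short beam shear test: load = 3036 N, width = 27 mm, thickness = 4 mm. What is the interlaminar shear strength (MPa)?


ILSS = 3F/(4bh) = 3*3036/(4*27*4) = 21.08 MPa

21.08 MPa


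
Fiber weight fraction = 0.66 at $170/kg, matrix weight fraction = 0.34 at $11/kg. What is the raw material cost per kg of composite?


Cost = cost_f*Wf + cost_m*Wm = 170*0.66 + 11*0.34 = $115.94/kg

$115.94/kg


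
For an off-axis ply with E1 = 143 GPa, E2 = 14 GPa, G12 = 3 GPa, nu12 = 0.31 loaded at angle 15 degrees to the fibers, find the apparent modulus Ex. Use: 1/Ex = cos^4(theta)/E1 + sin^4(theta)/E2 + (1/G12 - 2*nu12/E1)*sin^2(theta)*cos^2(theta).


cos^4(15) = 0.870513, sin^4(15) = 0.004487, sin^2(15)*cos^2(15) = 0.0625
1/G12 - 2*nu12/E1 = 1/3 - 2*0.31/143 = 0.328998 GPa^-1
1/Ex = 0.870513/143 + 0.004487/14 + 0.328998*0.0625 = 0.0269704 GPa^-1
Ex = 37.08 GPa

37.08 GPa


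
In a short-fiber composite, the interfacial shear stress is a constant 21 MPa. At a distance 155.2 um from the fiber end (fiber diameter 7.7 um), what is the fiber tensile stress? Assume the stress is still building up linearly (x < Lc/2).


Force balance: sigma_f * (pi*d^2/4) = tau * (pi*d) * x  ->  sigma_f = 4 * tau * x / d
sigma_f = 4 * 21 * 155.2 / 7.7 = 1693.1 MPa

1693.1 MPa


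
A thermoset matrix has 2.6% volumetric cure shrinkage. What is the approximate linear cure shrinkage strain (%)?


Linear shrinkage ≈ vol_shrink/3 = 2.6/3 = 0.867%

0.867%


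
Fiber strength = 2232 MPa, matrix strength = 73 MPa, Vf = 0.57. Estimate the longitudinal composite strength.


sigma_1 = sigma_f*Vf + sigma_m*(1-Vf) = 2232*0.57 + 73*0.43 = 1303.6 MPa

1303.6 MPa


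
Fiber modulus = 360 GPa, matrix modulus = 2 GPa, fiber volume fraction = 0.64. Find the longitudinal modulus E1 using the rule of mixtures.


E1 = Ef*Vf + Em*(1-Vf) = 360*0.64 + 2*0.36 = 231.12 GPa

231.12 GPa


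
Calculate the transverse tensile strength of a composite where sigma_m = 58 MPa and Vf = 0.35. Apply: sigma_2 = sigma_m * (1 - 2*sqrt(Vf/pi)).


factor = 1 - 2*sqrt(0.35/pi) = 0.3324
sigma_2 = 58 * 0.3324 = 19.28 MPa

19.28 MPa


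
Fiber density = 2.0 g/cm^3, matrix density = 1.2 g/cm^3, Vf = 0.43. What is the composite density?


rho_c = rho_f*Vf + rho_m*(1-Vf) = 2.0*0.43 + 1.2*0.57 = 1.544 g/cm^3

1.544 g/cm^3


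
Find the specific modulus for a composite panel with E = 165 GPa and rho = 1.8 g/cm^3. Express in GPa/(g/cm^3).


Specific stiffness = E/rho = 165/1.8 = 91.7 GPa/(g/cm^3)

91.7 GPa/(g/cm^3)


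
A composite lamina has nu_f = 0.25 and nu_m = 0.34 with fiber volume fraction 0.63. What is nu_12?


nu_12 = nu_f*Vf + nu_m*(1-Vf) = 0.25*0.63 + 0.34*0.37 = 0.2833

0.2833


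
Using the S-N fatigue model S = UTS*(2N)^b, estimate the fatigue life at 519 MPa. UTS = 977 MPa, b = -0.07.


N = 0.5 * (S/UTS)^(1/b) = 0.5 * (519/977)^(1/-0.07) = 4203.8225 cycles

4203.8225 cycles


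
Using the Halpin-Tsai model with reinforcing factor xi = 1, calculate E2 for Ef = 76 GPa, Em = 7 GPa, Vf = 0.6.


eta = (Ef/Em - 1)/(Ef/Em + xi) = (10.8571 - 1)/(10.8571 + 1) = 0.8313
E2 = Em*(1+xi*eta*Vf)/(1-eta*Vf) = 20.93 GPa

20.93 GPa


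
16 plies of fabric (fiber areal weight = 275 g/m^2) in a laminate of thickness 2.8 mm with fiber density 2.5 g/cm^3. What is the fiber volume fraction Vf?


Vf = n * FAW / (rho_f * h * 1000) = 16 * 275 / (2.5 * 2.8 * 1000) = 0.6286

0.6286


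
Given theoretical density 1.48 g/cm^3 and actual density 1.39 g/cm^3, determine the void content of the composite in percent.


Void% = (rho_theo - rho_actual)/rho_theo * 100 = (1.48 - 1.39)/1.48 * 100 = 6.08%

6.08%


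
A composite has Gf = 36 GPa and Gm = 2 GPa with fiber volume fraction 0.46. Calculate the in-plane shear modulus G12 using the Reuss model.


1/G12 = Vf/Gf + (1-Vf)/Gm = 0.46/36 + 0.54/2
G12 = 3.54 GPa

3.54 GPa


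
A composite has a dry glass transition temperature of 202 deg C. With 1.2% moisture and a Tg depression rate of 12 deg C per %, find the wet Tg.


Tg_wet = Tg_dry - k*moisture = 202 - 12*1.2 = 187.6 deg C

187.6 deg C


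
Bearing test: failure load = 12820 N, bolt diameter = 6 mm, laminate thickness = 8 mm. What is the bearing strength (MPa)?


sigma_br = F/(d*h) = 12820/(6*8) = 267.1 MPa

267.1 MPa


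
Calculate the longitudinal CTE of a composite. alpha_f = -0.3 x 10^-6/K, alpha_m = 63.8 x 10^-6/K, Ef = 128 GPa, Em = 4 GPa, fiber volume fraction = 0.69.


E1 = Ef*Vf + Em*(1-Vf) = 89.56
alpha_1 = (alpha_f*Ef*Vf + alpha_m*Em*(1-Vf))/E1 = 0.59 x 10^-6/K

0.59 x 10^-6/K


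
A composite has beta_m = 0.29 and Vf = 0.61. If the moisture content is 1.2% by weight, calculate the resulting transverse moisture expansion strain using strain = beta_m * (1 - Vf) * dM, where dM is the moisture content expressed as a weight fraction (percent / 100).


dM = 1.2/100 = 0.012
strain = beta_m * (1-Vf) * dM = 0.29 * 0.39 * 0.012 = 0.0013572

0.0013572


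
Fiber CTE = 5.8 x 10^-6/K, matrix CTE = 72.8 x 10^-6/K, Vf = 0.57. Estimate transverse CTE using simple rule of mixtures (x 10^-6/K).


alpha_2 = alpha_f*Vf + alpha_m*(1-Vf) = 5.8*0.57 + 72.8*0.43 = 34.6 x 10^-6/K

34.6 x 10^-6/K


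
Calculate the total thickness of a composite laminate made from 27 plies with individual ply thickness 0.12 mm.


h = n * t_ply = 27 * 0.12 = 3.24 mm

3.24 mm


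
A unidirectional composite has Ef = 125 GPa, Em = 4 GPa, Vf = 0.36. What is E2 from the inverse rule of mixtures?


1/E2 = Vf/Ef + (1-Vf)/Em = 0.36/125 + 0.64/4
E2 = 6.14 GPa

6.14 GPa


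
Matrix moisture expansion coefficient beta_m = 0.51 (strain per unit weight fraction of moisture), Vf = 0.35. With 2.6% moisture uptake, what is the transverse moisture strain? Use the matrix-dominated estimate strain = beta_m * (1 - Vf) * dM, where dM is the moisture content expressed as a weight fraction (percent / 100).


dM = 2.6/100 = 0.026
strain = beta_m * (1-Vf) * dM = 0.51 * 0.65 * 0.026 = 0.008619

0.008619


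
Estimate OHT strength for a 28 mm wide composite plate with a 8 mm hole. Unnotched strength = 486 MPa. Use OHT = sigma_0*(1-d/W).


OHT = sigma_0*(1-d/W) = 486*(1-8/28) = 347.1 MPa

347.1 MPa


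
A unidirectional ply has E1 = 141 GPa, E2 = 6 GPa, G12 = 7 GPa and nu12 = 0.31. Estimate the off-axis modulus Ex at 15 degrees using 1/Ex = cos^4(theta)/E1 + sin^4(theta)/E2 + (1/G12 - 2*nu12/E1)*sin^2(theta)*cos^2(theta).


cos^4(15) = 0.870513, sin^4(15) = 0.004487, sin^2(15)*cos^2(15) = 0.0625
1/G12 - 2*nu12/E1 = 1/7 - 2*0.31/141 = 0.13846 GPa^-1
1/Ex = 0.870513/141 + 0.004487/6 + 0.13846*0.0625 = 0.0155755 GPa^-1
Ex = 64.2 GPa

64.2 GPa


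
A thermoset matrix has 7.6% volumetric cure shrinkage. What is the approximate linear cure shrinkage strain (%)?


Linear shrinkage ≈ vol_shrink/3 = 7.6/3 = 2.533%

2.533%


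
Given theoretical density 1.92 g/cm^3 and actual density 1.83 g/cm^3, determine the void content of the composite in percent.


Void% = (rho_theo - rho_actual)/rho_theo * 100 = (1.92 - 1.83)/1.92 * 100 = 4.69%

4.69%


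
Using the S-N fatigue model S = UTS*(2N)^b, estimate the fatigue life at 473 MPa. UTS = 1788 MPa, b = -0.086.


N = 0.5 * (S/UTS)^(1/b) = 0.5 * (473/1788)^(1/-0.086) = 2.5951e+06 cycles

2.5951e+06 cycles


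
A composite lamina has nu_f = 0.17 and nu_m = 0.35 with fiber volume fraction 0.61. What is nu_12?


nu_12 = nu_f*Vf + nu_m*(1-Vf) = 0.17*0.61 + 0.35*0.39 = 0.2402

0.2402


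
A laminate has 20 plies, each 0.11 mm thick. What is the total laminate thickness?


h = n * t_ply = 20 * 0.11 = 2.2 mm

2.2 mm


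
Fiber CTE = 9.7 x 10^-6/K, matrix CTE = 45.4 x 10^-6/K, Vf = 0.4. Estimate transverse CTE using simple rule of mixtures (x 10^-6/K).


alpha_2 = alpha_f*Vf + alpha_m*(1-Vf) = 9.7*0.4 + 45.4*0.6 = 31.1 x 10^-6/K

31.1 x 10^-6/K


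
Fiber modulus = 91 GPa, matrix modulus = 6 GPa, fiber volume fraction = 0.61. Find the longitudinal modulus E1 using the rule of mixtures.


E1 = Ef*Vf + Em*(1-Vf) = 91*0.61 + 6*0.39 = 57.85 GPa

57.85 GPa


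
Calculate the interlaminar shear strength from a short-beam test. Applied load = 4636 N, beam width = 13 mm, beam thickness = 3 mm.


ILSS = 3F/(4bh) = 3*4636/(4*13*3) = 89.15 MPa

89.15 MPa


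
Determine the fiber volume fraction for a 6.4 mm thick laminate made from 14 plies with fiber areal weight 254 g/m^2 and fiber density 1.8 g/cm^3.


Vf = n * FAW / (rho_f * h * 1000) = 14 * 254 / (1.8 * 6.4 * 1000) = 0.3087

0.3087


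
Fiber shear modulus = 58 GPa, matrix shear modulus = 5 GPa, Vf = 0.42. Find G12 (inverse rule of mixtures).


1/G12 = Vf/Gf + (1-Vf)/Gm = 0.42/58 + 0.58/5
G12 = 8.11 GPa

8.11 GPa


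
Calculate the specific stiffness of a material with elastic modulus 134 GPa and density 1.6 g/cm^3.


Specific stiffness = E/rho = 134/1.6 = 83.8 GPa/(g/cm^3)

83.8 GPa/(g/cm^3)


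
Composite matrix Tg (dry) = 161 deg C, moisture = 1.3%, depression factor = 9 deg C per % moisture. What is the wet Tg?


Tg_wet = Tg_dry - k*moisture = 161 - 9*1.3 = 149.3 deg C

149.3 deg C


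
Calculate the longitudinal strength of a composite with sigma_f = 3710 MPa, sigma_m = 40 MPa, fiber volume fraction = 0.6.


sigma_1 = sigma_f*Vf + sigma_m*(1-Vf) = 3710*0.6 + 40*0.4 = 2242.0 MPa

2242.0 MPa


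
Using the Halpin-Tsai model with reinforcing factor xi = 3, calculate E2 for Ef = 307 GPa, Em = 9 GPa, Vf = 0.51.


eta = (Ef/Em - 1)/(Ef/Em + xi) = (34.1111 - 1)/(34.1111 + 3) = 0.8922
E2 = Em*(1+xi*eta*Vf)/(1-eta*Vf) = 39.06 GPa

39.06 GPa


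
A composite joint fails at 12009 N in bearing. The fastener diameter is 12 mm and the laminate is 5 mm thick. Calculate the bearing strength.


sigma_br = F/(d*h) = 12009/(12*5) = 200.2 MPa

200.2 MPa


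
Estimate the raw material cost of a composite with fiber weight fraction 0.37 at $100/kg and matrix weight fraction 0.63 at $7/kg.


Cost = cost_f*Wf + cost_m*Wm = 100*0.37 + 7*0.63 = $41.41/kg

$41.41/kg


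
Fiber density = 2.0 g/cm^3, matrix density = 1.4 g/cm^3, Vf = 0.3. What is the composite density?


rho_c = rho_f*Vf + rho_m*(1-Vf) = 2.0*0.3 + 1.4*0.7 = 1.58 g/cm^3

1.58 g/cm^3


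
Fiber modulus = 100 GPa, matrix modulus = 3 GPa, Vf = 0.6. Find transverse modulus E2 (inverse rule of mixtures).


1/E2 = Vf/Ef + (1-Vf)/Em = 0.6/100 + 0.4/3
E2 = 7.18 GPa

7.18 GPa


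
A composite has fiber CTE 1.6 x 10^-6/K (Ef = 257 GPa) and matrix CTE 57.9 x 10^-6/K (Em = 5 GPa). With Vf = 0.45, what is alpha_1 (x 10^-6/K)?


E1 = Ef*Vf + Em*(1-Vf) = 118.4
alpha_1 = (alpha_f*Ef*Vf + alpha_m*Em*(1-Vf))/E1 = 2.91 x 10^-6/K

2.91 x 10^-6/K


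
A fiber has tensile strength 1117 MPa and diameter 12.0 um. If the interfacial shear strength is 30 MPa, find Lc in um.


Lc = sigma_f * d / (2 * tau_i) = 1117 * 12.0 / (2 * 30) = 223.4 um

223.4 um


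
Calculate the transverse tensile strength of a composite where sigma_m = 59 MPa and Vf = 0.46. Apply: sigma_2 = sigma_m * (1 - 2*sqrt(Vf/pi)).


factor = 1 - 2*sqrt(0.46/pi) = 0.2347
sigma_2 = 59 * 0.2347 = 13.85 MPa

13.85 MPa


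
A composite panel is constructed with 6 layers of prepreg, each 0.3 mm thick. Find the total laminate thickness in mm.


h = n * t_ply = 6 * 0.3 = 1.8 mm

1.8 mm


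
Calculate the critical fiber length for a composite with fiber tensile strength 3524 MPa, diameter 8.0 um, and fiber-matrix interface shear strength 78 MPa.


Lc = sigma_f * d / (2 * tau_i) = 3524 * 8.0 / (2 * 78) = 180.7 um

180.7 um


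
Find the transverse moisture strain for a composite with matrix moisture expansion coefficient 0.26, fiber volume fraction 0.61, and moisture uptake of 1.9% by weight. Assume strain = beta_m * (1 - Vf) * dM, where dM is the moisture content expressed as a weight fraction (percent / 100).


dM = 1.9/100 = 0.019
strain = beta_m * (1-Vf) * dM = 0.26 * 0.39 * 0.019 = 0.0019266

0.0019266


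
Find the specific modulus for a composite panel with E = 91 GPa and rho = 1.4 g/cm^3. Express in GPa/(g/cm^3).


Specific stiffness = E/rho = 91/1.4 = 65.0 GPa/(g/cm^3)

65.0 GPa/(g/cm^3)


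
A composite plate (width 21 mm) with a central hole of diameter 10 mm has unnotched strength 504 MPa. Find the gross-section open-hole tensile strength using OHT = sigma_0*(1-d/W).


OHT = sigma_0*(1-d/W) = 504*(1-10/21) = 264.0 MPa

264.0 MPa


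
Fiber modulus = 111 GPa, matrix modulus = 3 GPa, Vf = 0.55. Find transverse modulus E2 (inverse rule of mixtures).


1/E2 = Vf/Ef + (1-Vf)/Em = 0.55/111 + 0.45/3
E2 = 6.45 GPa

6.45 GPa


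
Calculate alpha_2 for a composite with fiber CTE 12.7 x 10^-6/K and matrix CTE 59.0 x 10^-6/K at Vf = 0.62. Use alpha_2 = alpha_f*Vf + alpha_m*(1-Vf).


alpha_2 = alpha_f*Vf + alpha_m*(1-Vf) = 12.7*0.62 + 59.0*0.38 = 30.3 x 10^-6/K

30.3 x 10^-6/K


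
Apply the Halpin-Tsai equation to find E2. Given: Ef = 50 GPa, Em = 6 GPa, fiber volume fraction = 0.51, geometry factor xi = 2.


eta = (Ef/Em - 1)/(Ef/Em + xi) = (8.3333 - 1)/(8.3333 + 2) = 0.7097
E2 = Em*(1+xi*eta*Vf)/(1-eta*Vf) = 16.21 GPa

16.21 GPa


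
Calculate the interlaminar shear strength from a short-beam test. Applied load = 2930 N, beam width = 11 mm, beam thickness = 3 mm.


ILSS = 3F/(4bh) = 3*2930/(4*11*3) = 66.59 MPa

66.59 MPa


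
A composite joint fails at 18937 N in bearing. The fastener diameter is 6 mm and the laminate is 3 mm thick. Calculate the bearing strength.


sigma_br = F/(d*h) = 18937/(6*3) = 1052.1 MPa

1052.1 MPa


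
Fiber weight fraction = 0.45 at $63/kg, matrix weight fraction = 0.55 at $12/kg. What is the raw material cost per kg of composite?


Cost = cost_f*Wf + cost_m*Wm = 63*0.45 + 12*0.55 = $34.95/kg

$34.95/kg


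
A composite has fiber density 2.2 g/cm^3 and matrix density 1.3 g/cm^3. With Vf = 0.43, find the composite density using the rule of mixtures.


rho_c = rho_f*Vf + rho_m*(1-Vf) = 2.2*0.43 + 1.3*0.57 = 1.687 g/cm^3

1.687 g/cm^3


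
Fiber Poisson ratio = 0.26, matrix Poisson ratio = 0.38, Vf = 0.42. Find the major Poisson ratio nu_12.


nu_12 = nu_f*Vf + nu_m*(1-Vf) = 0.26*0.42 + 0.38*0.58 = 0.3296

0.3296


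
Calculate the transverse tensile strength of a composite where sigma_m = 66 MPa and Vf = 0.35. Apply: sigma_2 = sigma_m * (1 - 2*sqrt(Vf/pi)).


factor = 1 - 2*sqrt(0.35/pi) = 0.3324
sigma_2 = 66 * 0.3324 = 21.94 MPa

21.94 MPa


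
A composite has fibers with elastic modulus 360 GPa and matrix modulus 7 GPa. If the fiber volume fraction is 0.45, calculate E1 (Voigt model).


E1 = Ef*Vf + Em*(1-Vf) = 360*0.45 + 7*0.55 = 165.85 GPa

165.85 GPa


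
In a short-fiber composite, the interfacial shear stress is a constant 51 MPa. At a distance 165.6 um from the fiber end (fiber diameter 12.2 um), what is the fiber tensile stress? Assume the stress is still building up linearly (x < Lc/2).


Force balance: sigma_f * (pi*d^2/4) = tau * (pi*d) * x  ->  sigma_f = 4 * tau * x / d
sigma_f = 4 * 51 * 165.6 / 12.2 = 2769.0 MPa

2769.0 MPa


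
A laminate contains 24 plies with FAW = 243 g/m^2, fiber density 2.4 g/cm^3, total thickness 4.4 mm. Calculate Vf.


Vf = n * FAW / (rho_f * h * 1000) = 24 * 243 / (2.4 * 4.4 * 1000) = 0.5523

0.5523


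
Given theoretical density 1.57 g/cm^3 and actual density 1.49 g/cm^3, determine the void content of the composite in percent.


Void% = (rho_theo - rho_actual)/rho_theo * 100 = (1.57 - 1.49)/1.57 * 100 = 5.1%

5.1%


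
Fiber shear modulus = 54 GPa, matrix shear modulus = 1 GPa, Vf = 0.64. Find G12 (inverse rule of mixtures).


1/G12 = Vf/Gf + (1-Vf)/Gm = 0.64/54 + 0.36/1
G12 = 2.69 GPa

2.69 GPa


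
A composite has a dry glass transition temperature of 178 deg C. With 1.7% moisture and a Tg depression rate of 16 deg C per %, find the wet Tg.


Tg_wet = Tg_dry - k*moisture = 178 - 16*1.7 = 150.8 deg C

150.8 deg C


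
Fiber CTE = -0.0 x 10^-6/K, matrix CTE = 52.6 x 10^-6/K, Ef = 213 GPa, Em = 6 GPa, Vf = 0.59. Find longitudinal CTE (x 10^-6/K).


E1 = Ef*Vf + Em*(1-Vf) = 128.13
alpha_1 = (alpha_f*Ef*Vf + alpha_m*Em*(1-Vf))/E1 = 1.01 x 10^-6/K

1.01 x 10^-6/K


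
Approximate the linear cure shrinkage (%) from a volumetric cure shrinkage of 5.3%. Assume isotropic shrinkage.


Linear shrinkage ≈ vol_shrink/3 = 5.3/3 = 1.767%

1.767%


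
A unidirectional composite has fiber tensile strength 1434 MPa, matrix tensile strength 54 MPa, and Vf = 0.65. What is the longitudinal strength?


sigma_1 = sigma_f*Vf + sigma_m*(1-Vf) = 1434*0.65 + 54*0.35 = 951.0 MPa

951.0 MPa


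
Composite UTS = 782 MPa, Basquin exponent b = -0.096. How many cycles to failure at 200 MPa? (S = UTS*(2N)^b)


N = 0.5 * (S/UTS)^(1/b) = 0.5 * (200/782)^(1/-0.096) = 737017.6593 cycles

737017.6593 cycles


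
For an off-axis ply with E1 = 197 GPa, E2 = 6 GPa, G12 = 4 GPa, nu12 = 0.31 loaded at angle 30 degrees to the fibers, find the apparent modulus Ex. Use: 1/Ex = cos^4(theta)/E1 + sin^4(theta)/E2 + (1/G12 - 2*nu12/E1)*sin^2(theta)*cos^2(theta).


cos^4(30) = 0.5625, sin^4(30) = 0.0625, sin^2(30)*cos^2(30) = 0.1875
1/G12 - 2*nu12/E1 = 1/4 - 2*0.31/197 = 0.246853 GPa^-1
1/Ex = 0.5625/197 + 0.0625/6 + 0.246853*0.1875 = 0.0595569 GPa^-1
Ex = 16.79 GPa

16.79 GPa


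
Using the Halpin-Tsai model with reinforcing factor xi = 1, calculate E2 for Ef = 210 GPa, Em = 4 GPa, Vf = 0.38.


eta = (Ef/Em - 1)/(Ef/Em + xi) = (52.5 - 1)/(52.5 + 1) = 0.9626
E2 = Em*(1+xi*eta*Vf)/(1-eta*Vf) = 8.61 GPa

8.61 GPa


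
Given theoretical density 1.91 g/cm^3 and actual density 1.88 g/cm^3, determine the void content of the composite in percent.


Void% = (rho_theo - rho_actual)/rho_theo * 100 = (1.91 - 1.88)/1.91 * 100 = 1.57%

1.57%


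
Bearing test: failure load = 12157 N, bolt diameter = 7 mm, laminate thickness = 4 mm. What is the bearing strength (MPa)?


sigma_br = F/(d*h) = 12157/(7*4) = 434.2 MPa

434.2 MPa


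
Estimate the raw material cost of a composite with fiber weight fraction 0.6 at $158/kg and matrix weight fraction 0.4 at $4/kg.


Cost = cost_f*Wf + cost_m*Wm = 158*0.6 + 4*0.4 = $96.4/kg

$96.4/kg


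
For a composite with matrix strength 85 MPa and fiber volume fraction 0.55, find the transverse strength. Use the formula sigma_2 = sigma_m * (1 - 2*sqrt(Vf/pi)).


factor = 1 - 2*sqrt(0.55/pi) = 0.1632
sigma_2 = 85 * 0.1632 = 13.87 MPa

13.87 MPa


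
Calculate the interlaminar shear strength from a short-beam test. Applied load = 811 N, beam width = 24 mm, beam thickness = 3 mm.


ILSS = 3F/(4bh) = 3*811/(4*24*3) = 8.45 MPa

8.45 MPa


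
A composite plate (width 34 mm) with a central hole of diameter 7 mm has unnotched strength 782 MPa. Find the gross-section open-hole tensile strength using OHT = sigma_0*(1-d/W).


OHT = sigma_0*(1-d/W) = 782*(1-7/34) = 621.0 MPa

621.0 MPa


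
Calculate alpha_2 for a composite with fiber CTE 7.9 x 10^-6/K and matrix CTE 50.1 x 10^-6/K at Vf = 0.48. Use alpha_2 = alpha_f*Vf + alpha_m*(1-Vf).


alpha_2 = alpha_f*Vf + alpha_m*(1-Vf) = 7.9*0.48 + 50.1*0.52 = 29.8 x 10^-6/K

29.8 x 10^-6/K


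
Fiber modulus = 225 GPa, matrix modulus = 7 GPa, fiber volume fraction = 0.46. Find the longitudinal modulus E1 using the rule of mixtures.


E1 = Ef*Vf + Em*(1-Vf) = 225*0.46 + 7*0.54 = 107.28 GPa

107.28 GPa


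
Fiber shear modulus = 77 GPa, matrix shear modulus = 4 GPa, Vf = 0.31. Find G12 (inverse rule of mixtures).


1/G12 = Vf/Gf + (1-Vf)/Gm = 0.31/77 + 0.69/4
G12 = 5.66 GPa

5.66 GPa


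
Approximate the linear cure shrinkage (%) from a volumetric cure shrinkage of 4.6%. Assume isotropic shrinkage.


Linear shrinkage ≈ vol_shrink/3 = 4.6/3 = 1.533%

1.533%


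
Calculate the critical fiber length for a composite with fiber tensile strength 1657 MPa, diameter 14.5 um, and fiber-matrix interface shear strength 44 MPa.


Lc = sigma_f * d / (2 * tau_i) = 1657 * 14.5 / (2 * 44) = 273.0 um

273.0 um


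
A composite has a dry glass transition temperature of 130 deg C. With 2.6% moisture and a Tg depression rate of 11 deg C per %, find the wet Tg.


Tg_wet = Tg_dry - k*moisture = 130 - 11*2.6 = 101.4 deg C

101.4 deg C


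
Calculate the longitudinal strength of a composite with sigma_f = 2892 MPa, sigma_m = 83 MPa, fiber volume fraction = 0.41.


sigma_1 = sigma_f*Vf + sigma_m*(1-Vf) = 2892*0.41 + 83*0.59 = 1234.7 MPa

1234.7 MPa


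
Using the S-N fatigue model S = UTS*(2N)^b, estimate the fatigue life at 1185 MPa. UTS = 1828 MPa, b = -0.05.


N = 0.5 * (S/UTS)^(1/b) = 0.5 * (1185/1828)^(1/-0.05) = 2911.5672 cycles

2911.5672 cycles


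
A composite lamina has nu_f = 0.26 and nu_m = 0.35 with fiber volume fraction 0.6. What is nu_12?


nu_12 = nu_f*Vf + nu_m*(1-Vf) = 0.26*0.6 + 0.35*0.4 = 0.296

0.296


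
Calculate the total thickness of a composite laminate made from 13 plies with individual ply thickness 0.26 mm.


h = n * t_ply = 13 * 0.26 = 3.38 mm

3.38 mm


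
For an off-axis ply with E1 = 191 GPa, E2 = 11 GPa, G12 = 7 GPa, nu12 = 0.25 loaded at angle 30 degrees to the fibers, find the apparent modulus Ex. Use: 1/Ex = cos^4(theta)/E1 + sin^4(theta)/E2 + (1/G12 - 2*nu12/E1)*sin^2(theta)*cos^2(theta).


cos^4(30) = 0.5625, sin^4(30) = 0.0625, sin^2(30)*cos^2(30) = 0.1875
1/G12 - 2*nu12/E1 = 1/7 - 2*0.25/191 = 0.140239 GPa^-1
1/Ex = 0.5625/191 + 0.0625/11 + 0.140239*0.1875 = 0.0349217 GPa^-1
Ex = 28.64 GPa

28.64 GPa


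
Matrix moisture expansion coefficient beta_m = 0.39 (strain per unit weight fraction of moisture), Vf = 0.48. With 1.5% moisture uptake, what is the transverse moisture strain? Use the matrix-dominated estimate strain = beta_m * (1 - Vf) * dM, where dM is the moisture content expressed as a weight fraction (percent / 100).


dM = 1.5/100 = 0.015
strain = beta_m * (1-Vf) * dM = 0.39 * 0.52 * 0.015 = 0.003042

0.003042


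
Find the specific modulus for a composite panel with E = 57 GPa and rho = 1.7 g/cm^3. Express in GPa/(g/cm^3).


Specific stiffness = E/rho = 57/1.7 = 33.5 GPa/(g/cm^3)

33.5 GPa/(g/cm^3)


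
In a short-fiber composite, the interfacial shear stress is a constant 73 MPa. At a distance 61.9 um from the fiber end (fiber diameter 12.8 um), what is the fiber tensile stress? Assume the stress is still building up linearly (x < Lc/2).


Force balance: sigma_f * (pi*d^2/4) = tau * (pi*d) * x  ->  sigma_f = 4 * tau * x / d
sigma_f = 4 * 73 * 61.9 / 12.8 = 1412.1 MPa

1412.1 MPa


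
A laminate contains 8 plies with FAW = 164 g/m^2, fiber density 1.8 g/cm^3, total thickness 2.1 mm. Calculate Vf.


Vf = n * FAW / (rho_f * h * 1000) = 8 * 164 / (1.8 * 2.1 * 1000) = 0.3471

0.3471


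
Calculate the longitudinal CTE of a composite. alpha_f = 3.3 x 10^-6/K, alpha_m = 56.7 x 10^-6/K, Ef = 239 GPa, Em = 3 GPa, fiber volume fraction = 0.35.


E1 = Ef*Vf + Em*(1-Vf) = 85.6
alpha_1 = (alpha_f*Ef*Vf + alpha_m*Em*(1-Vf))/E1 = 4.52 x 10^-6/K

4.52 x 10^-6/K


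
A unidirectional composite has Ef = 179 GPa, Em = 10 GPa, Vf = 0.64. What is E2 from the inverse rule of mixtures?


1/E2 = Vf/Ef + (1-Vf)/Em = 0.64/179 + 0.36/10
E2 = 25.27 GPa

25.27 GPa


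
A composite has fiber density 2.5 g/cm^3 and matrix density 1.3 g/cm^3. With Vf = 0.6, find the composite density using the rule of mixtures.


rho_c = rho_f*Vf + rho_m*(1-Vf) = 2.5*0.6 + 1.3*0.4 = 2.02 g/cm^3

2.02 g/cm^3


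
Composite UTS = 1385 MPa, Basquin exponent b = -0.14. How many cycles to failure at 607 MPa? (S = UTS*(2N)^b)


N = 0.5 * (S/UTS)^(1/b) = 0.5 * (607/1385)^(1/-0.14) = 181.1247 cycles

181.1247 cycles


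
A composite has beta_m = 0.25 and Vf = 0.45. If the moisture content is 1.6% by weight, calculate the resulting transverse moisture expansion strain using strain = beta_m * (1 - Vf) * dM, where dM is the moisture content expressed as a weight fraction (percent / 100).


dM = 1.6/100 = 0.016
strain = beta_m * (1-Vf) * dM = 0.25 * 0.55 * 0.016 = 0.0022

0.0022


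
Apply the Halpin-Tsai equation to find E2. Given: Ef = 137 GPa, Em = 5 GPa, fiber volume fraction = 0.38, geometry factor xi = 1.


eta = (Ef/Em - 1)/(Ef/Em + xi) = (27.4 - 1)/(27.4 + 1) = 0.9296
E2 = Em*(1+xi*eta*Vf)/(1-eta*Vf) = 10.46 GPa

10.46 GPa


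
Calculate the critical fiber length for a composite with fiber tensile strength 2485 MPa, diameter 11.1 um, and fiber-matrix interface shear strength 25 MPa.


Lc = sigma_f * d / (2 * tau_i) = 2485 * 11.1 / (2 * 25) = 551.7 um

551.7 um


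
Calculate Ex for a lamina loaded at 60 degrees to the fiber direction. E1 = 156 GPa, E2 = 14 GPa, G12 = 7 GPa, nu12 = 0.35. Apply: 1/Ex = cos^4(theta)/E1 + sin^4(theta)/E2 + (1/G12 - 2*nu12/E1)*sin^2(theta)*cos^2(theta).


cos^4(60) = 0.0625, sin^4(60) = 0.5625, sin^2(60)*cos^2(60) = 0.1875
1/G12 - 2*nu12/E1 = 1/7 - 2*0.35/156 = 0.13837 GPa^-1
1/Ex = 0.0625/156 + 0.5625/14 + 0.13837*0.1875 = 0.0665236 GPa^-1
Ex = 15.03 GPa

15.03 GPa


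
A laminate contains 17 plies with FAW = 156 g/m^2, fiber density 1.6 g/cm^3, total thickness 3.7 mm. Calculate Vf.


Vf = n * FAW / (rho_f * h * 1000) = 17 * 156 / (1.6 * 3.7 * 1000) = 0.448

0.448


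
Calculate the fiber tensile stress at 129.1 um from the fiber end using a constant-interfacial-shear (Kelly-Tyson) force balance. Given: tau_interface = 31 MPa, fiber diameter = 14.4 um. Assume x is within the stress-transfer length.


Force balance: sigma_f * (pi*d^2/4) = tau * (pi*d) * x  ->  sigma_f = 4 * tau * x / d
sigma_f = 4 * 31 * 129.1 / 14.4 = 1111.7 MPa

1111.7 MPa


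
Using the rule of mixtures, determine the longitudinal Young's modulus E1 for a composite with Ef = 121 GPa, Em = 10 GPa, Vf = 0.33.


E1 = Ef*Vf + Em*(1-Vf) = 121*0.33 + 10*0.67 = 46.63 GPa

46.63 GPa


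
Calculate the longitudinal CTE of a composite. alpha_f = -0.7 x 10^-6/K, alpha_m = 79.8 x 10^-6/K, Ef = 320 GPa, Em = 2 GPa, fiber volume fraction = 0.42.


E1 = Ef*Vf + Em*(1-Vf) = 135.56
alpha_1 = (alpha_f*Ef*Vf + alpha_m*Em*(1-Vf))/E1 = -0.01 x 10^-6/K

-0.01 x 10^-6/K


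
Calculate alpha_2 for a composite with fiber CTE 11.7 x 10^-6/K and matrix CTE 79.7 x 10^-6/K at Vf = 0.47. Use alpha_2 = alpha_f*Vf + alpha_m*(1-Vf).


alpha_2 = alpha_f*Vf + alpha_m*(1-Vf) = 11.7*0.47 + 79.7*0.53 = 47.7 x 10^-6/K

47.7 x 10^-6/K


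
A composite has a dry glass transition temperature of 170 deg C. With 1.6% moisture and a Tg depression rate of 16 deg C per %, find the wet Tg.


Tg_wet = Tg_dry - k*moisture = 170 - 16*1.6 = 144.4 deg C

144.4 deg C


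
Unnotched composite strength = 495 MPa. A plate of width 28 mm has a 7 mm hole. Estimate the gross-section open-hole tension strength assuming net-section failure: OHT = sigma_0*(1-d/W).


OHT = sigma_0*(1-d/W) = 495*(1-7/28) = 371.3 MPa

371.3 MPa


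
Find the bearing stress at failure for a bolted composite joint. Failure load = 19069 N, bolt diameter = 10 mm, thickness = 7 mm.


sigma_br = F/(d*h) = 19069/(10*7) = 272.4 MPa

272.4 MPa


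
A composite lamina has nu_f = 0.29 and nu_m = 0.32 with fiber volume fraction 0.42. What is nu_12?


nu_12 = nu_f*Vf + nu_m*(1-Vf) = 0.29*0.42 + 0.32*0.58 = 0.3074

0.3074


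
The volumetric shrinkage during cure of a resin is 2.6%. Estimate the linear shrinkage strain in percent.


Linear shrinkage ≈ vol_shrink/3 = 2.6/3 = 0.867%

0.867%


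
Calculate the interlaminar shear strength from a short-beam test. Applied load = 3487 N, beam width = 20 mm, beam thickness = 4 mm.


ILSS = 3F/(4bh) = 3*3487/(4*20*4) = 32.69 MPa

32.69 MPa


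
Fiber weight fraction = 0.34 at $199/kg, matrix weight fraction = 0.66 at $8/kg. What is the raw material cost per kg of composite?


Cost = cost_f*Wf + cost_m*Wm = 199*0.34 + 8*0.66 = $72.94/kg

$72.94/kg
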